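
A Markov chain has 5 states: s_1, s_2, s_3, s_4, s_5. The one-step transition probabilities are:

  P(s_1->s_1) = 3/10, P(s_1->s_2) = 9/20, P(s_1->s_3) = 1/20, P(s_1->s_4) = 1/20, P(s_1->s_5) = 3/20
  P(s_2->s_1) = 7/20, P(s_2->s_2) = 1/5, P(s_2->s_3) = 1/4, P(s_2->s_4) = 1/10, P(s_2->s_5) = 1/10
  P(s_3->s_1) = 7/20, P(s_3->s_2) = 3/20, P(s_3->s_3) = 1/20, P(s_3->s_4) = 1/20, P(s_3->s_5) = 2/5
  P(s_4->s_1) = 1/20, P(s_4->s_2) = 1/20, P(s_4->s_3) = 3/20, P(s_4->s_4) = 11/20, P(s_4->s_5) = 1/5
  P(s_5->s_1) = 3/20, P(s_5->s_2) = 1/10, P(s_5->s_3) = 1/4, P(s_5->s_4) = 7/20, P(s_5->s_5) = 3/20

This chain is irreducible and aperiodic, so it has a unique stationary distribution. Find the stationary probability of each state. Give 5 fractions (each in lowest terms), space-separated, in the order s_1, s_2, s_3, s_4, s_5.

Answer: 3780/16393 3216/16393 4933/32786 7649/32786 3106/16393

Derivation:
The stationary distribution satisfies pi = pi * P, i.e.:
  pi_s_1 = 3/10*pi_s_1 + 7/20*pi_s_2 + 7/20*pi_s_3 + 1/20*pi_s_4 + 3/20*pi_s_5
  pi_s_2 = 9/20*pi_s_1 + 1/5*pi_s_2 + 3/20*pi_s_3 + 1/20*pi_s_4 + 1/10*pi_s_5
  pi_s_3 = 1/20*pi_s_1 + 1/4*pi_s_2 + 1/20*pi_s_3 + 3/20*pi_s_4 + 1/4*pi_s_5
  pi_s_4 = 1/20*pi_s_1 + 1/10*pi_s_2 + 1/20*pi_s_3 + 11/20*pi_s_4 + 7/20*pi_s_5
  pi_s_5 = 3/20*pi_s_1 + 1/10*pi_s_2 + 2/5*pi_s_3 + 1/5*pi_s_4 + 3/20*pi_s_5
with normalization: pi_s_1 + pi_s_2 + pi_s_3 + pi_s_4 + pi_s_5 = 1.

Using the first 4 balance equations plus normalization, the linear system A*pi = b is:
  [-7/10, 7/20, 7/20, 1/20, 3/20] . pi = 0
  [9/20, -4/5, 3/20, 1/20, 1/10] . pi = 0
  [1/20, 1/4, -19/20, 3/20, 1/4] . pi = 0
  [1/20, 1/10, 1/20, -9/20, 7/20] . pi = 0
  [1, 1, 1, 1, 1] . pi = 1

Solving yields:
  pi_s_1 = 3780/16393
  pi_s_2 = 3216/16393
  pi_s_3 = 4933/32786
  pi_s_4 = 7649/32786
  pi_s_5 = 3106/16393

Verification (pi * P):
  3780/16393*3/10 + 3216/16393*7/20 + 4933/32786*7/20 + 7649/32786*1/20 + 3106/16393*3/20 = 3780/16393 = pi_s_1  (ok)
  3780/16393*9/20 + 3216/16393*1/5 + 4933/32786*3/20 + 7649/32786*1/20 + 3106/16393*1/10 = 3216/16393 = pi_s_2  (ok)
  3780/16393*1/20 + 3216/16393*1/4 + 4933/32786*1/20 + 7649/32786*3/20 + 3106/16393*1/4 = 4933/32786 = pi_s_3  (ok)
  3780/16393*1/20 + 3216/16393*1/10 + 4933/32786*1/20 + 7649/32786*11/20 + 3106/16393*7/20 = 7649/32786 = pi_s_4  (ok)
  3780/16393*3/20 + 3216/16393*1/10 + 4933/32786*2/5 + 7649/32786*1/5 + 3106/16393*3/20 = 3106/16393 = pi_s_5  (ok)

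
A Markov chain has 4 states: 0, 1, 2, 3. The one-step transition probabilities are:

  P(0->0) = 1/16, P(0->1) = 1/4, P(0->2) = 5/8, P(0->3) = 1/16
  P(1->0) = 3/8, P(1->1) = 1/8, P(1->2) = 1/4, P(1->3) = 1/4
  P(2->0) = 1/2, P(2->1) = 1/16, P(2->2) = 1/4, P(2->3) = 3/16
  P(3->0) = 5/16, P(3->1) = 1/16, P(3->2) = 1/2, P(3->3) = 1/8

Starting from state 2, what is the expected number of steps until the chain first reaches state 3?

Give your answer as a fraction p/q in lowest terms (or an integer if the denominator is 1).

Let h_i = expected steps to first reach 3 from state i.
Boundary: h_3 = 0.
First-step equations for the other states:
  h_0 = 1 + 1/16*h_0 + 1/4*h_1 + 5/8*h_2 + 1/16*h_3
  h_1 = 1 + 3/8*h_0 + 1/8*h_1 + 1/4*h_2 + 1/4*h_3
  h_2 = 1 + 1/2*h_0 + 1/16*h_1 + 1/4*h_2 + 3/16*h_3

Substituting h_3 = 0 and rearranging gives the linear system (I - Q) h = 1:
  [15/16, -1/4, -5/8] . (h_0, h_1, h_2) = 1
  [-3/8, 7/8, -1/4] . (h_0, h_1, h_2) = 1
  [-1/2, -1/16, 3/4] . (h_0, h_1, h_2) = 1

Solving yields:
  h_0 = 7
  h_1 = 6
  h_2 = 13/2

Starting state is 2, so the expected hitting time is h_2 = 13/2.

Answer: 13/2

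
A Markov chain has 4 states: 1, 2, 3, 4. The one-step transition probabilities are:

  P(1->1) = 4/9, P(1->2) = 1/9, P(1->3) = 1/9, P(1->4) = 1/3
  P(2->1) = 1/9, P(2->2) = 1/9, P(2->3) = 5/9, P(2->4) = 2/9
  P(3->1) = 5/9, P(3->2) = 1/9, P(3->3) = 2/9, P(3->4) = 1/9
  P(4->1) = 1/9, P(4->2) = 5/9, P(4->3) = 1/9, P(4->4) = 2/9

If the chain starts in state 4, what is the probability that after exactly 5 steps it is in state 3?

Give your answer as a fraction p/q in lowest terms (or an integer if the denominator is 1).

Answer: 55/243

Derivation:
Computing P^5 by repeated multiplication:
P^1 =
  1: [4/9, 1/9, 1/9, 1/3]
  2: [1/9, 1/9, 5/9, 2/9]
  3: [5/9, 1/9, 2/9, 1/9]
  4: [1/9, 5/9, 1/9, 2/9]
P^2 =
  1: [25/81, 7/27, 14/81, 7/27]
  2: [32/81, 17/81, 2/9, 14/81]
  3: [32/81, 13/81, 5/27, 7/27]
  4: [16/81, 17/81, 10/27, 2/9]
P^3 =
  1: [212/729, 55/243, 179/729, 173/729]
  2: [83/243, 137/729, 167/729, 176/729]
  3: [79/243, 55/243, 148/729, 179/729]
  4: [83/243, 17/81, 179/729, 148/729]
P^4 =
  1: [2081/6561, 1421/6561, 1568/6561, 497/2187]
  2: [2144/6561, 1433/6561, 1444/6561, 1540/6561]
  3: [2032/6561, 1445/6561, 1537/6561, 1547/6561]
  4: [2192/6561, 1321/6561, 1520/6561, 1528/6561]
P^5 =
  1: [19076/59049, 4175/19683, 13813/59049, 505/2187]
  2: [18769/59049, 12721/59049, 4579/19683, 13822/59049]
  3: [18805/59049, 12749/59049, 514/2187, 1513/6561]
  4: [19217/59049, 12673/59049, 55/243, 4598/19683]

(P^5)[4 -> 3] = 55/243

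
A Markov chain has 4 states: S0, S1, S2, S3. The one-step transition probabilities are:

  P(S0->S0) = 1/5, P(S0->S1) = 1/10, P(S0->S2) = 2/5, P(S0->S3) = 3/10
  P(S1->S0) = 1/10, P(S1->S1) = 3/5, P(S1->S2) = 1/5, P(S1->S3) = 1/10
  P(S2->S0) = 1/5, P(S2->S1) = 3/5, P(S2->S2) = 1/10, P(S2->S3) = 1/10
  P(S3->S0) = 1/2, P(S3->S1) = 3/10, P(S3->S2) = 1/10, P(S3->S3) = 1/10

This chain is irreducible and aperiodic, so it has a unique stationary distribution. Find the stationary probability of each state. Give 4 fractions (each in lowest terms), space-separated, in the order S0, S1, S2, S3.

Answer: 173/884 407/884 181/884 123/884

Derivation:
The stationary distribution satisfies pi = pi * P, i.e.:
  pi_S0 = 1/5*pi_S0 + 1/10*pi_S1 + 1/5*pi_S2 + 1/2*pi_S3
  pi_S1 = 1/10*pi_S0 + 3/5*pi_S1 + 3/5*pi_S2 + 3/10*pi_S3
  pi_S2 = 2/5*pi_S0 + 1/5*pi_S1 + 1/10*pi_S2 + 1/10*pi_S3
  pi_S3 = 3/10*pi_S0 + 1/10*pi_S1 + 1/10*pi_S2 + 1/10*pi_S3
with normalization: pi_S0 + pi_S1 + pi_S2 + pi_S3 = 1.

Using the first 3 balance equations plus normalization, the linear system A*pi = b is:
  [-4/5, 1/10, 1/5, 1/2] . pi = 0
  [1/10, -2/5, 3/5, 3/10] . pi = 0
  [2/5, 1/5, -9/10, 1/10] . pi = 0
  [1, 1, 1, 1] . pi = 1

Solving yields:
  pi_S0 = 173/884
  pi_S1 = 407/884
  pi_S2 = 181/884
  pi_S3 = 123/884

Verification (pi * P):
  173/884*1/5 + 407/884*1/10 + 181/884*1/5 + 123/884*1/2 = 173/884 = pi_S0  (ok)
  173/884*1/10 + 407/884*3/5 + 181/884*3/5 + 123/884*3/10 = 407/884 = pi_S1  (ok)
  173/884*2/5 + 407/884*1/5 + 181/884*1/10 + 123/884*1/10 = 181/884 = pi_S2  (ok)
  173/884*3/10 + 407/884*1/10 + 181/884*1/10 + 123/884*1/10 = 123/884 = pi_S3  (ok)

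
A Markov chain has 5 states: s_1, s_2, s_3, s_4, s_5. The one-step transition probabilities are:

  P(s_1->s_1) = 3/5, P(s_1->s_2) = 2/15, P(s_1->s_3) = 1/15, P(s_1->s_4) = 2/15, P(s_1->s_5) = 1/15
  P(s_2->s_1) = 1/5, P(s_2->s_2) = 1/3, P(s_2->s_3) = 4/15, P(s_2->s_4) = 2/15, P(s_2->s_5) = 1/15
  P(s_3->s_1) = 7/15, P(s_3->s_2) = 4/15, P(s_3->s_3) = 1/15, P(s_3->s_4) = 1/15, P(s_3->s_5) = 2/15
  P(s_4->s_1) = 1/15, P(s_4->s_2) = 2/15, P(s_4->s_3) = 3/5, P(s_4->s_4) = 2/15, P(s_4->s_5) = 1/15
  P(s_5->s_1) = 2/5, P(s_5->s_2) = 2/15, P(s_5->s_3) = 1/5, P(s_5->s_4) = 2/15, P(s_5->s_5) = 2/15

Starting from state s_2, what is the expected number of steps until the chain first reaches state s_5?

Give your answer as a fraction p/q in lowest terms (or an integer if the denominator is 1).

Answer: 4435/352

Derivation:
Let h_i = expected steps to first reach s_5 from state i.
Boundary: h_s_5 = 0.
First-step equations for the other states:
  h_s_1 = 1 + 3/5*h_s_1 + 2/15*h_s_2 + 1/15*h_s_3 + 2/15*h_s_4 + 1/15*h_s_5
  h_s_2 = 1 + 1/5*h_s_1 + 1/3*h_s_2 + 4/15*h_s_3 + 2/15*h_s_4 + 1/15*h_s_5
  h_s_3 = 1 + 7/15*h_s_1 + 4/15*h_s_2 + 1/15*h_s_3 + 1/15*h_s_4 + 2/15*h_s_5
  h_s_4 = 1 + 1/15*h_s_1 + 2/15*h_s_2 + 3/5*h_s_3 + 2/15*h_s_4 + 1/15*h_s_5

Substituting h_s_5 = 0 and rearranging gives the linear system (I - Q) h = 1:
  [2/5, -2/15, -1/15, -2/15] . (h_s_1, h_s_2, h_s_3, h_s_4) = 1
  [-1/5, 2/3, -4/15, -2/15] . (h_s_1, h_s_2, h_s_3, h_s_4) = 1
  [-7/15, -4/15, 14/15, -1/15] . (h_s_1, h_s_2, h_s_3, h_s_4) = 1
  [-1/15, -2/15, -3/5, 13/15] . (h_s_1, h_s_2, h_s_3, h_s_4) = 1

Solving yields:
  h_s_1 = 205/16
  h_s_2 = 4435/352
  h_s_3 = 2105/176
  h_s_4 = 2175/176

Starting state is s_2, so the expected hitting time is h_s_2 = 4435/352.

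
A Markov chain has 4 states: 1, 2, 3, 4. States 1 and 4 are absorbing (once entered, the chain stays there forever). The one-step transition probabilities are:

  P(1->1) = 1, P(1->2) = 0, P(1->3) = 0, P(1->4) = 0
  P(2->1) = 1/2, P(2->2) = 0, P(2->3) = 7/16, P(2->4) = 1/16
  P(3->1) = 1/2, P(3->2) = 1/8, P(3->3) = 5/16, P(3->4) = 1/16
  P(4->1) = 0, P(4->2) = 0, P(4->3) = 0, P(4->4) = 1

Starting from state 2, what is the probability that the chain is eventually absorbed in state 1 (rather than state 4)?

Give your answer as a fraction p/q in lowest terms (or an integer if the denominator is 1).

Answer: 8/9

Derivation:
Let a_i = P(absorbed in 1 | start in state i).
Boundary conditions: a_1 = 1, a_4 = 0.
For each transient state i, a_i = sum_j P(i->j) * a_j:
  a_2 = 1/2*a_1 + 0*a_2 + 7/16*a_3 + 1/16*a_4
  a_3 = 1/2*a_1 + 1/8*a_2 + 5/16*a_3 + 1/16*a_4

Substituting a_1 = 1 and a_4 = 0, rearrange to (I - Q) a = r where r[i] = P(i -> 1):
  [1, -7/16] . (a_2, a_3) = 1/2
  [-1/8, 11/16] . (a_2, a_3) = 1/2

Solving yields:
  a_2 = 8/9
  a_3 = 8/9

Starting state is 2, so the absorption probability is a_2 = 8/9.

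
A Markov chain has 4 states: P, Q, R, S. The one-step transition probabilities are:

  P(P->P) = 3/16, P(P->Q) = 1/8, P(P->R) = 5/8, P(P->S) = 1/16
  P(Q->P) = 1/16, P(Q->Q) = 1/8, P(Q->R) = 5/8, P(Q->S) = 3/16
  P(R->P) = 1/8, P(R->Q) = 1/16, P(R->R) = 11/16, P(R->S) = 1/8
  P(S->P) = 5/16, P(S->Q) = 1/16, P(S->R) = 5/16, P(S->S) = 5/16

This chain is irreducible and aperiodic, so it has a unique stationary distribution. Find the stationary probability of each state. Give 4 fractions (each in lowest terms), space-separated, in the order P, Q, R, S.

Answer: 47/298 23/298 92/149 22/149

Derivation:
The stationary distribution satisfies pi = pi * P, i.e.:
  pi_P = 3/16*pi_P + 1/16*pi_Q + 1/8*pi_R + 5/16*pi_S
  pi_Q = 1/8*pi_P + 1/8*pi_Q + 1/16*pi_R + 1/16*pi_S
  pi_R = 5/8*pi_P + 5/8*pi_Q + 11/16*pi_R + 5/16*pi_S
  pi_S = 1/16*pi_P + 3/16*pi_Q + 1/8*pi_R + 5/16*pi_S
with normalization: pi_P + pi_Q + pi_R + pi_S = 1.

Using the first 3 balance equations plus normalization, the linear system A*pi = b is:
  [-13/16, 1/16, 1/8, 5/16] . pi = 0
  [1/8, -7/8, 1/16, 1/16] . pi = 0
  [5/8, 5/8, -5/16, 5/16] . pi = 0
  [1, 1, 1, 1] . pi = 1

Solving yields:
  pi_P = 47/298
  pi_Q = 23/298
  pi_R = 92/149
  pi_S = 22/149

Verification (pi * P):
  47/298*3/16 + 23/298*1/16 + 92/149*1/8 + 22/149*5/16 = 47/298 = pi_P  (ok)
  47/298*1/8 + 23/298*1/8 + 92/149*1/16 + 22/149*1/16 = 23/298 = pi_Q  (ok)
  47/298*5/8 + 23/298*5/8 + 92/149*11/16 + 22/149*5/16 = 92/149 = pi_R  (ok)
  47/298*1/16 + 23/298*3/16 + 92/149*1/8 + 22/149*5/16 = 22/149 = pi_S  (ok)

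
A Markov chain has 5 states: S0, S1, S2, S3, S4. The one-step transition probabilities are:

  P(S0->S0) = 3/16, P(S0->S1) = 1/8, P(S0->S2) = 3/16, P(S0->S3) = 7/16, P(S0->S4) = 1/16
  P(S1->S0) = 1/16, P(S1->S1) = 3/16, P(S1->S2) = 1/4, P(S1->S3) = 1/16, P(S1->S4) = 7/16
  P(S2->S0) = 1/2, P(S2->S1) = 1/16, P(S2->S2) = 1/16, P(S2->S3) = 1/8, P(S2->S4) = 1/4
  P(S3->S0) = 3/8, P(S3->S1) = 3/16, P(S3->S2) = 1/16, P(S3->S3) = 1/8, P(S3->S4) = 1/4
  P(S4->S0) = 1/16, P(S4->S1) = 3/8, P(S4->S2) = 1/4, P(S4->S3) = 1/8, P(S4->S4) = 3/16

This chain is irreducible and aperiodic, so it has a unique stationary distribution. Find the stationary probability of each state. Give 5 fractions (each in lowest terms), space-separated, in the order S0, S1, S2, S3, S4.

The stationary distribution satisfies pi = pi * P, i.e.:
  pi_S0 = 3/16*pi_S0 + 1/16*pi_S1 + 1/2*pi_S2 + 3/8*pi_S3 + 1/16*pi_S4
  pi_S1 = 1/8*pi_S0 + 3/16*pi_S1 + 1/16*pi_S2 + 3/16*pi_S3 + 3/8*pi_S4
  pi_S2 = 3/16*pi_S0 + 1/4*pi_S1 + 1/16*pi_S2 + 1/16*pi_S3 + 1/4*pi_S4
  pi_S3 = 7/16*pi_S0 + 1/16*pi_S1 + 1/8*pi_S2 + 1/8*pi_S3 + 1/8*pi_S4
  pi_S4 = 1/16*pi_S0 + 7/16*pi_S1 + 1/4*pi_S2 + 1/4*pi_S3 + 3/16*pi_S4
with normalization: pi_S0 + pi_S1 + pi_S2 + pi_S3 + pi_S4 = 1.

Using the first 4 balance equations plus normalization, the linear system A*pi = b is:
  [-13/16, 1/16, 1/2, 3/8, 1/16] . pi = 0
  [1/8, -13/16, 1/16, 3/16, 3/8] . pi = 0
  [3/16, 1/4, -15/16, 1/16, 1/4] . pi = 0
  [7/16, 1/16, 1/8, -7/8, 1/8] . pi = 0
  [1, 1, 1, 1, 1] . pi = 1

Solving yields:
  pi_S0 = 8315/37541
  pi_S1 = 7345/37541
  pi_S2 = 6387/37541
  pi_S3 = 976/5363
  pi_S4 = 8662/37541

Verification (pi * P):
  8315/37541*3/16 + 7345/37541*1/16 + 6387/37541*1/2 + 976/5363*3/8 + 8662/37541*1/16 = 8315/37541 = pi_S0  (ok)
  8315/37541*1/8 + 7345/37541*3/16 + 6387/37541*1/16 + 976/5363*3/16 + 8662/37541*3/8 = 7345/37541 = pi_S1  (ok)
  8315/37541*3/16 + 7345/37541*1/4 + 6387/37541*1/16 + 976/5363*1/16 + 8662/37541*1/4 = 6387/37541 = pi_S2  (ok)
  8315/37541*7/16 + 7345/37541*1/16 + 6387/37541*1/8 + 976/5363*1/8 + 8662/37541*1/8 = 976/5363 = pi_S3  (ok)
  8315/37541*1/16 + 7345/37541*7/16 + 6387/37541*1/4 + 976/5363*1/4 + 8662/37541*3/16 = 8662/37541 = pi_S4  (ok)

Answer: 8315/37541 7345/37541 6387/37541 976/5363 8662/37541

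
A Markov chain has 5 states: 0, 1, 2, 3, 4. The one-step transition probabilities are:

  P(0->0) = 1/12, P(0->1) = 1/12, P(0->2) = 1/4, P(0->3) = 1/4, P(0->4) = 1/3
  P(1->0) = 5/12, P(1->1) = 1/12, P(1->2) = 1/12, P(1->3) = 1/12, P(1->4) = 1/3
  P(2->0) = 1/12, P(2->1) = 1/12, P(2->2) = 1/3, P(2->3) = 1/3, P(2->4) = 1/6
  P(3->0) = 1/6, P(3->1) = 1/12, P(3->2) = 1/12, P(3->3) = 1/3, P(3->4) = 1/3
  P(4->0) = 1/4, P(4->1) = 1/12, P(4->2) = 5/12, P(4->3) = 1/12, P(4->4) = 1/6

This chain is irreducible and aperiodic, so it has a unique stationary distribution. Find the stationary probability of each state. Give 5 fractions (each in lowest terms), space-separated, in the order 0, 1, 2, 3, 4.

Answer: 611/3548 1/12 461/1774 628/2661 441/1774

Derivation:
The stationary distribution satisfies pi = pi * P, i.e.:
  pi_0 = 1/12*pi_0 + 5/12*pi_1 + 1/12*pi_2 + 1/6*pi_3 + 1/4*pi_4
  pi_1 = 1/12*pi_0 + 1/12*pi_1 + 1/12*pi_2 + 1/12*pi_3 + 1/12*pi_4
  pi_2 = 1/4*pi_0 + 1/12*pi_1 + 1/3*pi_2 + 1/12*pi_3 + 5/12*pi_4
  pi_3 = 1/4*pi_0 + 1/12*pi_1 + 1/3*pi_2 + 1/3*pi_3 + 1/12*pi_4
  pi_4 = 1/3*pi_0 + 1/3*pi_1 + 1/6*pi_2 + 1/3*pi_3 + 1/6*pi_4
with normalization: pi_0 + pi_1 + pi_2 + pi_3 + pi_4 = 1.

Using the first 4 balance equations plus normalization, the linear system A*pi = b is:
  [-11/12, 5/12, 1/12, 1/6, 1/4] . pi = 0
  [1/12, -11/12, 1/12, 1/12, 1/12] . pi = 0
  [1/4, 1/12, -2/3, 1/12, 5/12] . pi = 0
  [1/4, 1/12, 1/3, -2/3, 1/12] . pi = 0
  [1, 1, 1, 1, 1] . pi = 1

Solving yields:
  pi_0 = 611/3548
  pi_1 = 1/12
  pi_2 = 461/1774
  pi_3 = 628/2661
  pi_4 = 441/1774

Verification (pi * P):
  611/3548*1/12 + 1/12*5/12 + 461/1774*1/12 + 628/2661*1/6 + 441/1774*1/4 = 611/3548 = pi_0  (ok)
  611/3548*1/12 + 1/12*1/12 + 461/1774*1/12 + 628/2661*1/12 + 441/1774*1/12 = 1/12 = pi_1  (ok)
  611/3548*1/4 + 1/12*1/12 + 461/1774*1/3 + 628/2661*1/12 + 441/1774*5/12 = 461/1774 = pi_2  (ok)
  611/3548*1/4 + 1/12*1/12 + 461/1774*1/3 + 628/2661*1/3 + 441/1774*1/12 = 628/2661 = pi_3  (ok)
  611/3548*1/3 + 1/12*1/3 + 461/1774*1/6 + 628/2661*1/3 + 441/1774*1/6 = 441/1774 = pi_4  (ok)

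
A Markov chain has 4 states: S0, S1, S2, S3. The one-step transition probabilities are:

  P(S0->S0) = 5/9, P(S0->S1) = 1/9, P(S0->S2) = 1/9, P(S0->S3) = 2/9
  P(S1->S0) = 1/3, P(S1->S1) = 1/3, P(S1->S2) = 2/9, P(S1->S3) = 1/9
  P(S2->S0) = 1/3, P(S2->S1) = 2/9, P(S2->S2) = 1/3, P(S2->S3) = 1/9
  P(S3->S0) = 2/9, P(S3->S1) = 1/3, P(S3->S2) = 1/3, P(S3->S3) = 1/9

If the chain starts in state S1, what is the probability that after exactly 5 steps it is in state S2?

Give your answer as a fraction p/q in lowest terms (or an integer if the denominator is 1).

Computing P^5 by repeated multiplication:
P^1 =
  S0: [5/9, 1/9, 1/9, 2/9]
  S1: [1/3, 1/3, 2/9, 1/9]
  S2: [1/3, 2/9, 1/3, 1/9]
  S3: [2/9, 1/3, 1/3, 1/9]
P^2 =
  S0: [35/81, 16/81, 16/81, 14/81]
  S1: [32/81, 19/81, 2/9, 4/27]
  S2: [32/81, 2/9, 19/81, 4/27]
  S3: [10/27, 20/81, 20/81, 11/81]
P^3 =
  S0: [299/729, 157/729, 157/729, 116/729]
  S1: [295/729, 161/729, 160/729, 113/729]
  S2: [295/729, 160/729, 161/729, 113/729]
  S3: [292/729, 163/729, 163/729, 37/243]
P^4 =
  S0: [2669/6561, 1432/6561, 1432/6561, 1028/6561]
  S1: [296/729, 479/2187, 1436/6561, 1024/6561]
  S2: [296/729, 1436/6561, 479/2187, 1024/6561]
  S3: [2660/6561, 160/729, 160/729, 1021/6561]
P^5 =
  S0: [23993/59049, 12913/59049, 12913/59049, 9230/59049]
  S1: [23987/59049, 12919/59049, 4306/19683, 1025/6561]
  S2: [23987/59049, 4306/19683, 12919/59049, 1025/6561]
  S3: [7994/19683, 12923/59049, 12923/59049, 9221/59049]

(P^5)[S1 -> S2] = 4306/19683

Answer: 4306/19683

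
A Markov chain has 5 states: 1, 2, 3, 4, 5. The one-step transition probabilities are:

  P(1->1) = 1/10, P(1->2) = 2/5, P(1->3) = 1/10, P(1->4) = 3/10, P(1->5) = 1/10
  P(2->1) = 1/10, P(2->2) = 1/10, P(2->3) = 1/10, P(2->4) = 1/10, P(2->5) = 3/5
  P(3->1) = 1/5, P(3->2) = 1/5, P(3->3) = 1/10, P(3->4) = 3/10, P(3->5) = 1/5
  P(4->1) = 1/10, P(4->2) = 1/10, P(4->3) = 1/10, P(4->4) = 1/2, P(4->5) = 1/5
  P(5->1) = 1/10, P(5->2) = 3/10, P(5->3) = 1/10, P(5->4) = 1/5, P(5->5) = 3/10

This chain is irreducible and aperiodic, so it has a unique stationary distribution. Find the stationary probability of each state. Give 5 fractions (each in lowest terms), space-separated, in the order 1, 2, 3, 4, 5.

The stationary distribution satisfies pi = pi * P, i.e.:
  pi_1 = 1/10*pi_1 + 1/10*pi_2 + 1/5*pi_3 + 1/10*pi_4 + 1/10*pi_5
  pi_2 = 2/5*pi_1 + 1/10*pi_2 + 1/5*pi_3 + 1/10*pi_4 + 3/10*pi_5
  pi_3 = 1/10*pi_1 + 1/10*pi_2 + 1/10*pi_3 + 1/10*pi_4 + 1/10*pi_5
  pi_4 = 3/10*pi_1 + 1/10*pi_2 + 3/10*pi_3 + 1/2*pi_4 + 1/5*pi_5
  pi_5 = 1/10*pi_1 + 3/5*pi_2 + 1/5*pi_3 + 1/5*pi_4 + 3/10*pi_5
with normalization: pi_1 + pi_2 + pi_3 + pi_4 + pi_5 = 1.

Using the first 4 balance equations plus normalization, the linear system A*pi = b is:
  [-9/10, 1/10, 1/5, 1/10, 1/10] . pi = 0
  [2/5, -9/10, 1/5, 1/10, 3/10] . pi = 0
  [1/10, 1/10, -9/10, 1/10, 1/10] . pi = 0
  [3/10, 1/10, 3/10, -1/2, 1/5] . pi = 0
  [1, 1, 1, 1, 1] . pi = 1

Solving yields:
  pi_1 = 11/100
  pi_2 = 333/1640
  pi_3 = 1/10
  pi_4 = 2351/8200
  pi_5 = 1231/4100

Verification (pi * P):
  11/100*1/10 + 333/1640*1/10 + 1/10*1/5 + 2351/8200*1/10 + 1231/4100*1/10 = 11/100 = pi_1  (ok)
  11/100*2/5 + 333/1640*1/10 + 1/10*1/5 + 2351/8200*1/10 + 1231/4100*3/10 = 333/1640 = pi_2  (ok)
  11/100*1/10 + 333/1640*1/10 + 1/10*1/10 + 2351/8200*1/10 + 1231/4100*1/10 = 1/10 = pi_3  (ok)
  11/100*3/10 + 333/1640*1/10 + 1/10*3/10 + 2351/8200*1/2 + 1231/4100*1/5 = 2351/8200 = pi_4  (ok)
  11/100*1/10 + 333/1640*3/5 + 1/10*1/5 + 2351/8200*1/5 + 1231/4100*3/10 = 1231/4100 = pi_5  (ok)

Answer: 11/100 333/1640 1/10 2351/8200 1231/4100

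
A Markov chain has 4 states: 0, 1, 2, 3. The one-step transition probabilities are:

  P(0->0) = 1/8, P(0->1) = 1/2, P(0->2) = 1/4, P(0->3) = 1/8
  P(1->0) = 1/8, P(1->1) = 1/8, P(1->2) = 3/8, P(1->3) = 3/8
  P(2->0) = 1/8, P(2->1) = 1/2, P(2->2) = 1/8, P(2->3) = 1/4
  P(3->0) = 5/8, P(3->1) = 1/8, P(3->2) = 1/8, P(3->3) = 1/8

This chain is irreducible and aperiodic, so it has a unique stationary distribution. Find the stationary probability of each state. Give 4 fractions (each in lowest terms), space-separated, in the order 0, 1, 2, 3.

Answer: 103/430 259/860 99/430 197/860

Derivation:
The stationary distribution satisfies pi = pi * P, i.e.:
  pi_0 = 1/8*pi_0 + 1/8*pi_1 + 1/8*pi_2 + 5/8*pi_3
  pi_1 = 1/2*pi_0 + 1/8*pi_1 + 1/2*pi_2 + 1/8*pi_3
  pi_2 = 1/4*pi_0 + 3/8*pi_1 + 1/8*pi_2 + 1/8*pi_3
  pi_3 = 1/8*pi_0 + 3/8*pi_1 + 1/4*pi_2 + 1/8*pi_3
with normalization: pi_0 + pi_1 + pi_2 + pi_3 = 1.

Using the first 3 balance equations plus normalization, the linear system A*pi = b is:
  [-7/8, 1/8, 1/8, 5/8] . pi = 0
  [1/2, -7/8, 1/2, 1/8] . pi = 0
  [1/4, 3/8, -7/8, 1/8] . pi = 0
  [1, 1, 1, 1] . pi = 1

Solving yields:
  pi_0 = 103/430
  pi_1 = 259/860
  pi_2 = 99/430
  pi_3 = 197/860

Verification (pi * P):
  103/430*1/8 + 259/860*1/8 + 99/430*1/8 + 197/860*5/8 = 103/430 = pi_0  (ok)
  103/430*1/2 + 259/860*1/8 + 99/430*1/2 + 197/860*1/8 = 259/860 = pi_1  (ok)
  103/430*1/4 + 259/860*3/8 + 99/430*1/8 + 197/860*1/8 = 99/430 = pi_2  (ok)
  103/430*1/8 + 259/860*3/8 + 99/430*1/4 + 197/860*1/8 = 197/860 = pi_3  (ok)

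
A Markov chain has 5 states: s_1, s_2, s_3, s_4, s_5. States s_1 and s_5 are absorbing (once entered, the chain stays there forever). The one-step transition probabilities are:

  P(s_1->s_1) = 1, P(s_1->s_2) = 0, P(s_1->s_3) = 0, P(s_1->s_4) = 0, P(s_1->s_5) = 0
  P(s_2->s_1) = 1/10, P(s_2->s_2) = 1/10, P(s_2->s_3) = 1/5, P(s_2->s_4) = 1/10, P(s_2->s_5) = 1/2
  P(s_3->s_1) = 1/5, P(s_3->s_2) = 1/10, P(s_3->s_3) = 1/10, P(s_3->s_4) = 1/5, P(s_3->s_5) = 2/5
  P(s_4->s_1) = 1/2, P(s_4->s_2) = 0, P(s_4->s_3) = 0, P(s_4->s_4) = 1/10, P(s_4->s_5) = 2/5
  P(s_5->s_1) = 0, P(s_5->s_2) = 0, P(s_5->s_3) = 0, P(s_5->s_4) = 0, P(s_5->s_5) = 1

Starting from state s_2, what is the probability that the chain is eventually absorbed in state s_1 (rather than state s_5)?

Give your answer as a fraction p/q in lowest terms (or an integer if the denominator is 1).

Let a_i = P(absorbed in s_1 | start in state i).
Boundary conditions: a_s_1 = 1, a_s_5 = 0.
For each transient state i, a_i = sum_j P(i->j) * a_j:
  a_s_2 = 1/10*a_s_1 + 1/10*a_s_2 + 1/5*a_s_3 + 1/10*a_s_4 + 1/2*a_s_5
  a_s_3 = 1/5*a_s_1 + 1/10*a_s_2 + 1/10*a_s_3 + 1/5*a_s_4 + 2/5*a_s_5
  a_s_4 = 1/2*a_s_1 + 0*a_s_2 + 0*a_s_3 + 1/10*a_s_4 + 2/5*a_s_5

Substituting a_s_1 = 1 and a_s_5 = 0, rearrange to (I - Q) a = r where r[i] = P(i -> s_1):
  [9/10, -1/5, -1/10] . (a_s_2, a_s_3, a_s_4) = 1/10
  [-1/10, 9/10, -1/5] . (a_s_2, a_s_3, a_s_4) = 1/5
  [0, 0, 9/10] . (a_s_2, a_s_3, a_s_4) = 1/2

Solving yields:
  a_s_2 = 182/711
  a_s_3 = 266/711
  a_s_4 = 5/9

Starting state is s_2, so the absorption probability is a_s_2 = 182/711.

Answer: 182/711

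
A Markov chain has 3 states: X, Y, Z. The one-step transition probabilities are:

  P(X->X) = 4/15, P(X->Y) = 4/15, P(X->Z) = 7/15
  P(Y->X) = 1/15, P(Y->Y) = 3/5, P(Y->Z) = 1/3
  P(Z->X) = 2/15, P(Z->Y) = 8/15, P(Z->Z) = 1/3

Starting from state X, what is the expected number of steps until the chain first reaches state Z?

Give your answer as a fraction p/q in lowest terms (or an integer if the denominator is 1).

Answer: 75/31

Derivation:
Let h_i = expected steps to first reach Z from state i.
Boundary: h_Z = 0.
First-step equations for the other states:
  h_X = 1 + 4/15*h_X + 4/15*h_Y + 7/15*h_Z
  h_Y = 1 + 1/15*h_X + 3/5*h_Y + 1/3*h_Z

Substituting h_Z = 0 and rearranging gives the linear system (I - Q) h = 1:
  [11/15, -4/15] . (h_X, h_Y) = 1
  [-1/15, 2/5] . (h_X, h_Y) = 1

Solving yields:
  h_X = 75/31
  h_Y = 90/31

Starting state is X, so the expected hitting time is h_X = 75/31.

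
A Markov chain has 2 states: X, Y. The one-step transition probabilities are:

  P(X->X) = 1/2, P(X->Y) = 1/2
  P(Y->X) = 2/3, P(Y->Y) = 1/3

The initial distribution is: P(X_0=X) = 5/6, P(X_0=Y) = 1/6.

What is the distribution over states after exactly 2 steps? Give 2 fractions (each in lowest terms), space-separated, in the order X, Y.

Answer: 125/216 91/216

Derivation:
Propagating the distribution step by step (d_{t+1} = d_t * P):
d_0 = (X=5/6, Y=1/6)
  d_1[X] = 5/6*1/2 + 1/6*2/3 = 19/36
  d_1[Y] = 5/6*1/2 + 1/6*1/3 = 17/36
d_1 = (X=19/36, Y=17/36)
  d_2[X] = 19/36*1/2 + 17/36*2/3 = 125/216
  d_2[Y] = 19/36*1/2 + 17/36*1/3 = 91/216
d_2 = (X=125/216, Y=91/216)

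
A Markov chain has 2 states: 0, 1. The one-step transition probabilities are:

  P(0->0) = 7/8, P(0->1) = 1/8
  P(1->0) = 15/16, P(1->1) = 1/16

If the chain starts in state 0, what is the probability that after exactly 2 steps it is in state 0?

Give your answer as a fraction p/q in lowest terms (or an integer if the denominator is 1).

Answer: 113/128

Derivation:
Computing P^2 by repeated multiplication:
P^1 =
  0: [7/8, 1/8]
  1: [15/16, 1/16]
P^2 =
  0: [113/128, 15/128]
  1: [225/256, 31/256]

(P^2)[0 -> 0] = 113/128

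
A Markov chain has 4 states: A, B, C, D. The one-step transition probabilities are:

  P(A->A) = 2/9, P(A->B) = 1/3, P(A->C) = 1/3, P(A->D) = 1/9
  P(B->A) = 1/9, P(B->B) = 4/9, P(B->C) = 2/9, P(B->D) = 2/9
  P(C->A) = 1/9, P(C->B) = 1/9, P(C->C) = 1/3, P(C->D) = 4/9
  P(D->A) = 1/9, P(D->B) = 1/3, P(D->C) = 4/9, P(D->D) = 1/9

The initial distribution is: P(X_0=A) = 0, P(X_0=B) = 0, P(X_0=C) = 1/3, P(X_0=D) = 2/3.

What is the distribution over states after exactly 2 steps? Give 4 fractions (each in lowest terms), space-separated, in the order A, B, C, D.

Answer: 10/81 22/81 80/243 67/243

Derivation:
Propagating the distribution step by step (d_{t+1} = d_t * P):
d_0 = (A=0, B=0, C=1/3, D=2/3)
  d_1[A] = 0*2/9 + 0*1/9 + 1/3*1/9 + 2/3*1/9 = 1/9
  d_1[B] = 0*1/3 + 0*4/9 + 1/3*1/9 + 2/3*1/3 = 7/27
  d_1[C] = 0*1/3 + 0*2/9 + 1/3*1/3 + 2/3*4/9 = 11/27
  d_1[D] = 0*1/9 + 0*2/9 + 1/3*4/9 + 2/3*1/9 = 2/9
d_1 = (A=1/9, B=7/27, C=11/27, D=2/9)
  d_2[A] = 1/9*2/9 + 7/27*1/9 + 11/27*1/9 + 2/9*1/9 = 10/81
  d_2[B] = 1/9*1/3 + 7/27*4/9 + 11/27*1/9 + 2/9*1/3 = 22/81
  d_2[C] = 1/9*1/3 + 7/27*2/9 + 11/27*1/3 + 2/9*4/9 = 80/243
  d_2[D] = 1/9*1/9 + 7/27*2/9 + 11/27*4/9 + 2/9*1/9 = 67/243
d_2 = (A=10/81, B=22/81, C=80/243, D=67/243)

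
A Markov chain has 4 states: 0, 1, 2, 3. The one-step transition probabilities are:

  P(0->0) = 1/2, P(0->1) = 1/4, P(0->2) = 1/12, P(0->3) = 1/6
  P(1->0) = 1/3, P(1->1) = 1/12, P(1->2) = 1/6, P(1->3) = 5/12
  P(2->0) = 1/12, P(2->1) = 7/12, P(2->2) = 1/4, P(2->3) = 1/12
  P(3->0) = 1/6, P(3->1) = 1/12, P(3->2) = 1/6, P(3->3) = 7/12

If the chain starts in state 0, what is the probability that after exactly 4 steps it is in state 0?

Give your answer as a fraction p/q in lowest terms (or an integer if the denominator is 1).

Answer: 3047/10368

Derivation:
Computing P^4 by repeated multiplication:
P^1 =
  0: [1/2, 1/4, 1/12, 1/6]
  1: [1/3, 1/12, 1/6, 5/12]
  2: [1/12, 7/12, 1/4, 1/12]
  3: [1/6, 1/12, 1/6, 7/12]
P^2 =
  0: [53/144, 5/24, 19/144, 7/24]
  1: [5/18, 2/9, 11/72, 25/72]
  2: [13/48, 2/9, 13/72, 47/144]
  3: [2/9, 7/36, 1/6, 5/12]
P^3 =
  0: [541/1728, 91/432, 127/864, 569/1728]
  1: [245/864, 89/432, 5/32, 17/48]
  2: [241/864, 7/32, 275/1728, 593/1728]
  3: [7/27, 11/54, 35/216, 3/8]
P^4 =
  0: [3047/10368, 2167/10368, 3169/20736, 7139/20736]
  1: [2929/10368, 541/2592, 809/5184, 1219/3456]
  2: [1955/6912, 2171/10368, 361/2304, 455/1296]
  3: [709/2592, 269/1296, 137/864, 467/1296]

(P^4)[0 -> 0] = 3047/10368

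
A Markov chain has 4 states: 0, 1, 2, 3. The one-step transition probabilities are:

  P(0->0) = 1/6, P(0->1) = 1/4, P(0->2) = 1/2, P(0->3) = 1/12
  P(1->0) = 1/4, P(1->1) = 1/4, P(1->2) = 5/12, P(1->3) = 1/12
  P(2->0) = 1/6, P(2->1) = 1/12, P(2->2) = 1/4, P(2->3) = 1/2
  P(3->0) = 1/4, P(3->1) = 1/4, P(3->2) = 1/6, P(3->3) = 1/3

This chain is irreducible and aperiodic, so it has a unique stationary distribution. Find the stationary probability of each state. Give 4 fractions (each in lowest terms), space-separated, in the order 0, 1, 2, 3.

The stationary distribution satisfies pi = pi * P, i.e.:
  pi_0 = 1/6*pi_0 + 1/4*pi_1 + 1/6*pi_2 + 1/4*pi_3
  pi_1 = 1/4*pi_0 + 1/4*pi_1 + 1/12*pi_2 + 1/4*pi_3
  pi_2 = 1/2*pi_0 + 5/12*pi_1 + 1/4*pi_2 + 1/6*pi_3
  pi_3 = 1/12*pi_0 + 1/12*pi_1 + 1/2*pi_2 + 1/3*pi_3
with normalization: pi_0 + pi_1 + pi_2 + pi_3 = 1.

Using the first 3 balance equations plus normalization, the linear system A*pi = b is:
  [-5/6, 1/4, 1/6, 1/4] . pi = 0
  [1/4, -3/4, 1/12, 1/4] . pi = 0
  [1/2, 5/12, -3/4, 1/6] . pi = 0
  [1, 1, 1, 1] . pi = 1

Solving yields:
  pi_0 = 127/614
  pi_1 = 365/1842
  pi_2 = 191/614
  pi_3 = 523/1842

Verification (pi * P):
  127/614*1/6 + 365/1842*1/4 + 191/614*1/6 + 523/1842*1/4 = 127/614 = pi_0  (ok)
  127/614*1/4 + 365/1842*1/4 + 191/614*1/12 + 523/1842*1/4 = 365/1842 = pi_1  (ok)
  127/614*1/2 + 365/1842*5/12 + 191/614*1/4 + 523/1842*1/6 = 191/614 = pi_2  (ok)
  127/614*1/12 + 365/1842*1/12 + 191/614*1/2 + 523/1842*1/3 = 523/1842 = pi_3  (ok)

Answer: 127/614 365/1842 191/614 523/1842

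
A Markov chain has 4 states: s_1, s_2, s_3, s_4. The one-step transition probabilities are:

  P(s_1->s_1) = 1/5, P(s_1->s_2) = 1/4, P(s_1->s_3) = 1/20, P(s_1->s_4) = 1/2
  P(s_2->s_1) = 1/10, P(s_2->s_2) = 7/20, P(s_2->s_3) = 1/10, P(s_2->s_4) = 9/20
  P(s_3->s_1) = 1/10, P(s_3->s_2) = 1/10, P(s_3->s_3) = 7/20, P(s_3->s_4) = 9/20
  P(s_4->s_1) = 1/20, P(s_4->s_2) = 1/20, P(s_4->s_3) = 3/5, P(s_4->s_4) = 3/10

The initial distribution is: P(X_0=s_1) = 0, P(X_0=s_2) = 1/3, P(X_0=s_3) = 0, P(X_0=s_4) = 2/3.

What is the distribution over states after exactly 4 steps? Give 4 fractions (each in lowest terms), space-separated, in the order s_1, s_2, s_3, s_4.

Answer: 21401/240000 12007/96000 31237/80000 63247/160000

Derivation:
Propagating the distribution step by step (d_{t+1} = d_t * P):
d_0 = (s_1=0, s_2=1/3, s_3=0, s_4=2/3)
  d_1[s_1] = 0*1/5 + 1/3*1/10 + 0*1/10 + 2/3*1/20 = 1/15
  d_1[s_2] = 0*1/4 + 1/3*7/20 + 0*1/10 + 2/3*1/20 = 3/20
  d_1[s_3] = 0*1/20 + 1/3*1/10 + 0*7/20 + 2/3*3/5 = 13/30
  d_1[s_4] = 0*1/2 + 1/3*9/20 + 0*9/20 + 2/3*3/10 = 7/20
d_1 = (s_1=1/15, s_2=3/20, s_3=13/30, s_4=7/20)
  d_2[s_1] = 1/15*1/5 + 3/20*1/10 + 13/30*1/10 + 7/20*1/20 = 107/1200
  d_2[s_2] = 1/15*1/4 + 3/20*7/20 + 13/30*1/10 + 7/20*1/20 = 13/100
  d_2[s_3] = 1/15*1/20 + 3/20*1/10 + 13/30*7/20 + 7/20*3/5 = 19/50
  d_2[s_4] = 1/15*1/2 + 3/20*9/20 + 13/30*9/20 + 7/20*3/10 = 481/1200
d_2 = (s_1=107/1200, s_2=13/100, s_3=19/50, s_4=481/1200)
  d_3[s_1] = 107/1200*1/5 + 13/100*1/10 + 19/50*1/10 + 481/1200*1/20 = 711/8000
  d_3[s_2] = 107/1200*1/4 + 13/100*7/20 + 19/50*1/10 + 481/1200*1/20 = 151/1200
  d_3[s_3] = 107/1200*1/20 + 13/100*1/10 + 19/50*7/20 + 481/1200*3/5 = 9383/24000
  d_3[s_4] = 107/1200*1/2 + 13/100*9/20 + 19/50*9/20 + 481/1200*3/10 = 1183/3000
d_3 = (s_1=711/8000, s_2=151/1200, s_3=9383/24000, s_4=1183/3000)
  d_4[s_1] = 711/8000*1/5 + 151/1200*1/10 + 9383/24000*1/10 + 1183/3000*1/20 = 21401/240000
  d_4[s_2] = 711/8000*1/4 + 151/1200*7/20 + 9383/24000*1/10 + 1183/3000*1/20 = 12007/96000
  d_4[s_3] = 711/8000*1/20 + 151/1200*1/10 + 9383/24000*7/20 + 1183/3000*3/5 = 31237/80000
  d_4[s_4] = 711/8000*1/2 + 151/1200*9/20 + 9383/24000*9/20 + 1183/3000*3/10 = 63247/160000
d_4 = (s_1=21401/240000, s_2=12007/96000, s_3=31237/80000, s_4=63247/160000)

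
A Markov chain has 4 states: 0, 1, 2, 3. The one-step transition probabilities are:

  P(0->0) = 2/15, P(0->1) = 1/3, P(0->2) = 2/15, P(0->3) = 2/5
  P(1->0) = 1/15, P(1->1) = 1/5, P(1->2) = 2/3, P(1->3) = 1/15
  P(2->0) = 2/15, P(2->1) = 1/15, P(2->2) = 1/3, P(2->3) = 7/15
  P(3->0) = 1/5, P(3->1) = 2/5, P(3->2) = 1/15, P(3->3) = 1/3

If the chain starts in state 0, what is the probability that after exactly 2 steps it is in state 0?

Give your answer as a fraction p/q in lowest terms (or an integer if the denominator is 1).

Answer: 31/225

Derivation:
Computing P^2 by repeated multiplication:
P^1 =
  0: [2/15, 1/3, 2/15, 2/5]
  1: [1/15, 1/5, 2/3, 1/15]
  2: [2/15, 1/15, 1/3, 7/15]
  3: [1/5, 2/5, 1/15, 1/3]
P^2 =
  0: [31/225, 7/25, 14/45, 61/225]
  1: [28/225, 2/15, 83/225, 28/75]
  2: [4/25, 4/15, 46/225, 83/225]
  3: [29/225, 64/225, 76/225, 56/225]

(P^2)[0 -> 0] = 31/225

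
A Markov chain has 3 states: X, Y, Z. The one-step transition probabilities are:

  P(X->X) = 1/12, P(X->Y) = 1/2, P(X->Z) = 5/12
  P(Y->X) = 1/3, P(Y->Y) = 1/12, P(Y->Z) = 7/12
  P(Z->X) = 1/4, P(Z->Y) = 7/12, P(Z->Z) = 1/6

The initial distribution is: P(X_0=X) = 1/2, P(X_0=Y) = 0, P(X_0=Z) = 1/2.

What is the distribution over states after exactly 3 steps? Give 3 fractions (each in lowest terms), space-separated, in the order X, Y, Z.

Answer: 199/864 1423/3456 1237/3456

Derivation:
Propagating the distribution step by step (d_{t+1} = d_t * P):
d_0 = (X=1/2, Y=0, Z=1/2)
  d_1[X] = 1/2*1/12 + 0*1/3 + 1/2*1/4 = 1/6
  d_1[Y] = 1/2*1/2 + 0*1/12 + 1/2*7/12 = 13/24
  d_1[Z] = 1/2*5/12 + 0*7/12 + 1/2*1/6 = 7/24
d_1 = (X=1/6, Y=13/24, Z=7/24)
  d_2[X] = 1/6*1/12 + 13/24*1/3 + 7/24*1/4 = 77/288
  d_2[Y] = 1/6*1/2 + 13/24*1/12 + 7/24*7/12 = 43/144
  d_2[Z] = 1/6*5/12 + 13/24*7/12 + 7/24*1/6 = 125/288
d_2 = (X=77/288, Y=43/144, Z=125/288)
  d_3[X] = 77/288*1/12 + 43/144*1/3 + 125/288*1/4 = 199/864
  d_3[Y] = 77/288*1/2 + 43/144*1/12 + 125/288*7/12 = 1423/3456
  d_3[Z] = 77/288*5/12 + 43/144*7/12 + 125/288*1/6 = 1237/3456
d_3 = (X=199/864, Y=1423/3456, Z=1237/3456)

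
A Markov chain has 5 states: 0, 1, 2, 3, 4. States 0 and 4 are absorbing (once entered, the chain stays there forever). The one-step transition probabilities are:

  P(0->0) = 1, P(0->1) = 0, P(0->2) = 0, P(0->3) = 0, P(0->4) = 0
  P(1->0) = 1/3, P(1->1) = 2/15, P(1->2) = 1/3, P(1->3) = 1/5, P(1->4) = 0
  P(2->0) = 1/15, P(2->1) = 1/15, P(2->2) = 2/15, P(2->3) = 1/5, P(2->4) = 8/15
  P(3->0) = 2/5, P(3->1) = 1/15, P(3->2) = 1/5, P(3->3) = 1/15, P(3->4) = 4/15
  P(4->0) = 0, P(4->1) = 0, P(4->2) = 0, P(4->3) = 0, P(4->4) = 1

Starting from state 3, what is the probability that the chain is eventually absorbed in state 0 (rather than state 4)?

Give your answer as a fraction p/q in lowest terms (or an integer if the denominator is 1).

Answer: 277/529

Derivation:
Let a_i = P(absorbed in 0 | start in state i).
Boundary conditions: a_0 = 1, a_4 = 0.
For each transient state i, a_i = sum_j P(i->j) * a_j:
  a_1 = 1/3*a_0 + 2/15*a_1 + 1/3*a_2 + 1/5*a_3 + 0*a_4
  a_2 = 1/15*a_0 + 1/15*a_1 + 2/15*a_2 + 1/5*a_3 + 8/15*a_4
  a_3 = 2/5*a_0 + 1/15*a_1 + 1/5*a_2 + 1/15*a_3 + 4/15*a_4

Substituting a_0 = 1 and a_4 = 0, rearrange to (I - Q) a = r where r[i] = P(i -> 0):
  [13/15, -1/3, -1/5] . (a_1, a_2, a_3) = 1/3
  [-1/15, 13/15, -1/5] . (a_1, a_2, a_3) = 1/15
  [-1/15, -1/5, 14/15] . (a_1, a_2, a_3) = 2/5

Solving yields:
  a_1 = 317/529
  a_2 = 129/529
  a_3 = 277/529

Starting state is 3, so the absorption probability is a_3 = 277/529.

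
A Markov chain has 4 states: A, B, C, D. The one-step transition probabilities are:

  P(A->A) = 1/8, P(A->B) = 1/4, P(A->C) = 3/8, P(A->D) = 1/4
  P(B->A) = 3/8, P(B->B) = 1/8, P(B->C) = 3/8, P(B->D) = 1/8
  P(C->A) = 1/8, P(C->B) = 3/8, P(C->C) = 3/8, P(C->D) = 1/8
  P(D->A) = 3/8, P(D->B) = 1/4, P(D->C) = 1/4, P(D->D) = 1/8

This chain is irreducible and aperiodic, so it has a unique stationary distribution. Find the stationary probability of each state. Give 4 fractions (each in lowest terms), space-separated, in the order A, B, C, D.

Answer: 73/319 167/638 227/638 49/319

Derivation:
The stationary distribution satisfies pi = pi * P, i.e.:
  pi_A = 1/8*pi_A + 3/8*pi_B + 1/8*pi_C + 3/8*pi_D
  pi_B = 1/4*pi_A + 1/8*pi_B + 3/8*pi_C + 1/4*pi_D
  pi_C = 3/8*pi_A + 3/8*pi_B + 3/8*pi_C + 1/4*pi_D
  pi_D = 1/4*pi_A + 1/8*pi_B + 1/8*pi_C + 1/8*pi_D
with normalization: pi_A + pi_B + pi_C + pi_D = 1.

Using the first 3 balance equations plus normalization, the linear system A*pi = b is:
  [-7/8, 3/8, 1/8, 3/8] . pi = 0
  [1/4, -7/8, 3/8, 1/4] . pi = 0
  [3/8, 3/8, -5/8, 1/4] . pi = 0
  [1, 1, 1, 1] . pi = 1

Solving yields:
  pi_A = 73/319
  pi_B = 167/638
  pi_C = 227/638
  pi_D = 49/319

Verification (pi * P):
  73/319*1/8 + 167/638*3/8 + 227/638*1/8 + 49/319*3/8 = 73/319 = pi_A  (ok)
  73/319*1/4 + 167/638*1/8 + 227/638*3/8 + 49/319*1/4 = 167/638 = pi_B  (ok)
  73/319*3/8 + 167/638*3/8 + 227/638*3/8 + 49/319*1/4 = 227/638 = pi_C  (ok)
  73/319*1/4 + 167/638*1/8 + 227/638*1/8 + 49/319*1/8 = 49/319 = pi_D  (ok)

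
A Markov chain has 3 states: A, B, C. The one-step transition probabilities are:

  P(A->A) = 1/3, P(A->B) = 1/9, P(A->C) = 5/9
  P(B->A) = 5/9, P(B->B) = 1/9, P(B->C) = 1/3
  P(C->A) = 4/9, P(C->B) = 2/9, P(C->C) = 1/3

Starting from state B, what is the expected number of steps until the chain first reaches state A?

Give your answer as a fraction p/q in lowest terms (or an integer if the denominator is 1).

Answer: 27/14

Derivation:
Let h_i = expected steps to first reach A from state i.
Boundary: h_A = 0.
First-step equations for the other states:
  h_B = 1 + 5/9*h_A + 1/9*h_B + 1/3*h_C
  h_C = 1 + 4/9*h_A + 2/9*h_B + 1/3*h_C

Substituting h_A = 0 and rearranging gives the linear system (I - Q) h = 1:
  [8/9, -1/3] . (h_B, h_C) = 1
  [-2/9, 2/3] . (h_B, h_C) = 1

Solving yields:
  h_B = 27/14
  h_C = 15/7

Starting state is B, so the expected hitting time is h_B = 27/14.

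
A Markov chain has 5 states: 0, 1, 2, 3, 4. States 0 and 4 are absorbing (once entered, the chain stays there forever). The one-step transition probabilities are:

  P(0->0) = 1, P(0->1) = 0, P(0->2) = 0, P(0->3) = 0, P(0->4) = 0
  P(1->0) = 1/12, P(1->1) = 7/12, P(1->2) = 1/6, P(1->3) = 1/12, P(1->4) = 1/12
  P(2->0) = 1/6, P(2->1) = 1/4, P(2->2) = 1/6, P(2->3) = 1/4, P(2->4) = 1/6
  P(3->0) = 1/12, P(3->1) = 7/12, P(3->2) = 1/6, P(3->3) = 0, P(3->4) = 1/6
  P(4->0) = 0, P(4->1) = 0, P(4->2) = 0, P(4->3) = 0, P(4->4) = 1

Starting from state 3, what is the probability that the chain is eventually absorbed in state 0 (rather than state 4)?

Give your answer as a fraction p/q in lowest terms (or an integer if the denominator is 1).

Answer: 42/95

Derivation:
Let a_i = P(absorbed in 0 | start in state i).
Boundary conditions: a_0 = 1, a_4 = 0.
For each transient state i, a_i = sum_j P(i->j) * a_j:
  a_1 = 1/12*a_0 + 7/12*a_1 + 1/6*a_2 + 1/12*a_3 + 1/12*a_4
  a_2 = 1/6*a_0 + 1/4*a_1 + 1/6*a_2 + 1/4*a_3 + 1/6*a_4
  a_3 = 1/12*a_0 + 7/12*a_1 + 1/6*a_2 + 0*a_3 + 1/6*a_4

Substituting a_0 = 1 and a_4 = 0, rearrange to (I - Q) a = r where r[i] = P(i -> 0):
  [5/12, -1/6, -1/12] . (a_1, a_2, a_3) = 1/12
  [-1/4, 5/6, -1/4] . (a_1, a_2, a_3) = 1/6
  [-7/12, -1/6, 1] . (a_1, a_2, a_3) = 1/12

Solving yields:
  a_1 = 91/190
  a_2 = 181/380
  a_3 = 42/95

Starting state is 3, so the absorption probability is a_3 = 42/95.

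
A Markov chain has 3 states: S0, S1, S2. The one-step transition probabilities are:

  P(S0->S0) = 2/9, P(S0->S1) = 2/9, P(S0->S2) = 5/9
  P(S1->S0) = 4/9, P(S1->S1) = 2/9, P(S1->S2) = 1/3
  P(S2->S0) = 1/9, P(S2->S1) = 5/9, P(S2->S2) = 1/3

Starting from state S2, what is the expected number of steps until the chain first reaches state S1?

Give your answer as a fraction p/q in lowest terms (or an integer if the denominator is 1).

Answer: 72/37

Derivation:
Let h_i = expected steps to first reach S1 from state i.
Boundary: h_S1 = 0.
First-step equations for the other states:
  h_S0 = 1 + 2/9*h_S0 + 2/9*h_S1 + 5/9*h_S2
  h_S2 = 1 + 1/9*h_S0 + 5/9*h_S1 + 1/3*h_S2

Substituting h_S1 = 0 and rearranging gives the linear system (I - Q) h = 1:
  [7/9, -5/9] . (h_S0, h_S2) = 1
  [-1/9, 2/3] . (h_S0, h_S2) = 1

Solving yields:
  h_S0 = 99/37
  h_S2 = 72/37

Starting state is S2, so the expected hitting time is h_S2 = 72/37.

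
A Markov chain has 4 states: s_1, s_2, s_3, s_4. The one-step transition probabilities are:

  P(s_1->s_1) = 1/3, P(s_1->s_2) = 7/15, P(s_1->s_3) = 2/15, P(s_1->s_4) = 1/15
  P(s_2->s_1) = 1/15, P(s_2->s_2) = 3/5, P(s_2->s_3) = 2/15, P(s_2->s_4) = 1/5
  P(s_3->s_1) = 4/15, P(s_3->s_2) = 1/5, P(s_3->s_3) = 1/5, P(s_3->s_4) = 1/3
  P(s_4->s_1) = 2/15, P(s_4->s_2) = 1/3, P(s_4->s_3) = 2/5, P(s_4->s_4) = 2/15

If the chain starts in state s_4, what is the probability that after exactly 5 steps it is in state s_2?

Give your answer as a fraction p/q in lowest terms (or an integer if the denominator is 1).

Computing P^5 by repeated multiplication:
P^1 =
  s_1: [1/3, 7/15, 2/15, 1/15]
  s_2: [1/15, 3/5, 2/15, 1/5]
  s_3: [4/15, 1/5, 1/5, 1/3]
  s_4: [2/15, 1/3, 2/5, 2/15]
P^2 =
  s_1: [14/75, 109/225, 4/25, 38/225]
  s_2: [28/225, 109/225, 44/225, 44/225]
  s_3: [1/5, 89/225, 53/225, 38/225]
  s_4: [43/225, 29/75, 44/225, 17/75]
P^3 =
  s_1: [539/3375, 1573/3375, 638/3375, 5/27]
  s_2: [19/125, 1529/3375, 134/675, 221/1125]
  s_3: [602/3375, 293/675, 131/675, 653/3375]
  s_4: [116/675, 1471/3375, 698/3375, 626/3375]
P^4 =
  s_1: [538/3375, 22969/50625, 3296/16875, 9698/50625]
  s_2: [4/25, 7559/16875, 10072/50625, 9776/50625]
  s_3: [8401/50625, 7543/16875, 371/1875, 9578/50625]
  s_4: [187/1125, 22523/50625, 9952/50625, 649/3375]
P^5 =
  s_1: [122267/759375, 68273/151875, 29986/151875, 145813/759375]
  s_2: [123017/759375, 339889/759375, 16714/84375, 601/3125]
  s_3: [13762/84375, 340409/759375, 149579/759375, 145529/759375]
  s_4: [4588/28125, 113381/253125, 150142/759375, 145214/759375]

(P^5)[s_4 -> s_2] = 113381/253125

Answer: 113381/253125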